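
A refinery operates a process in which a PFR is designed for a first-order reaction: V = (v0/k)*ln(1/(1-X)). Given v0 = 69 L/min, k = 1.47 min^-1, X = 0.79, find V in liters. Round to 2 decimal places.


V = (v0/k) * ln(1/(1-X))
V = (69/1.47) * ln(1/(1-0.79))
V = 46.938776 * ln(4.761905)
V = 46.938776 * 1.560648
V = 73.25 L


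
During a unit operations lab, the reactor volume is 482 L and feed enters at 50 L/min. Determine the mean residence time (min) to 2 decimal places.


tau = V / v0
tau = 482 / 50
tau = 9.64 min


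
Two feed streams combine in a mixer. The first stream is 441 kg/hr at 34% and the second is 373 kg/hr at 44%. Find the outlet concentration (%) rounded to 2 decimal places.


Mass balance on solute: F1*x1 + F2*x2 = F3*x3
F3 = F1 + F2 = 441 + 373 = 814 kg/hr
x3 = (F1*x1 + F2*x2)/F3
x3 = (441*0.34 + 373*0.44) / 814
x3 = 38.58%


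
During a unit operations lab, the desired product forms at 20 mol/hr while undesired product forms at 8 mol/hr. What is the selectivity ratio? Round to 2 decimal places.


S = desired product rate / undesired product rate
S = 20 / 8
S = 2.50


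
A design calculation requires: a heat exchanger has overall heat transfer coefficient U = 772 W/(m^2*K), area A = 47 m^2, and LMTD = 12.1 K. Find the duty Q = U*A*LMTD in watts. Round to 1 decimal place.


Q = U * A * LMTD
Q = 772 * 47 * 12.1
Q = 439036.4 W


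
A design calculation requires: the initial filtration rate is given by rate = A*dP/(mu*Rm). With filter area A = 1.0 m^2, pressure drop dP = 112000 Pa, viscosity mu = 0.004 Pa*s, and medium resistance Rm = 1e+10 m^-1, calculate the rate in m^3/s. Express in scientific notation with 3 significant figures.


rate = A * dP / (mu * Rm)
rate = 1.0 * 112000 / (0.004 * 1e+10)
rate = 112000.0 / 4.000e+07
rate = 2.80e-03 m^3/s


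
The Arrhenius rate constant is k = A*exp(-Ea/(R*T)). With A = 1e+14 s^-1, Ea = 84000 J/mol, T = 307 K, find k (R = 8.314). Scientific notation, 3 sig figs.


k = A * exp(-Ea/(R*T))
k = 1e+14 * exp(-84000 / (8.314 * 307))
k = 1e+14 * exp(-32.910228)
k = 5.10e-01


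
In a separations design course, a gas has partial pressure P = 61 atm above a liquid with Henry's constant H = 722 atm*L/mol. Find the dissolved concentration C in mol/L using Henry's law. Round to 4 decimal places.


C = P / H
C = 61 / 722
C = 0.0845 mol/L


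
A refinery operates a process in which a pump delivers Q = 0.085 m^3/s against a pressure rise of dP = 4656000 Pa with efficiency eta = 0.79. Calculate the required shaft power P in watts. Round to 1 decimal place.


P = Q * dP / eta
P = 0.085 * 4656000 / 0.79
P = 395760.0 / 0.79
P = 500962.0 W


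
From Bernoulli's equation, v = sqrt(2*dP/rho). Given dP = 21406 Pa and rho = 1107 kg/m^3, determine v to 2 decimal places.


v = sqrt(2*dP/rho)
v = sqrt(2*21406/1107)
v = sqrt(38.673893)
v = 6.22 m/s


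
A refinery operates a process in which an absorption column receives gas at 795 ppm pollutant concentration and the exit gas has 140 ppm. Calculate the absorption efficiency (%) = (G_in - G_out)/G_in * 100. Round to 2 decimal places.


Efficiency = (G_in - G_out) / G_in * 100%
Efficiency = (795 - 140) / 795 * 100
Efficiency = 655 / 795 * 100
Efficiency = 82.39%


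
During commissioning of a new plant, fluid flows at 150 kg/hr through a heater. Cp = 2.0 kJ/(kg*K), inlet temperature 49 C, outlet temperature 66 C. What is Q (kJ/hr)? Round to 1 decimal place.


Q = m_dot * Cp * (T2 - T1)
Q = 150 * 2.0 * (66 - 49)
Q = 150 * 2.0 * 17
Q = 5100.0 kJ/hr


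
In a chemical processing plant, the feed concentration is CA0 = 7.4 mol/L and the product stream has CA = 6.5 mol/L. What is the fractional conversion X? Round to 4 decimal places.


X = (CA0 - CA) / CA0
X = (7.4 - 6.5) / 7.4
X = 0.9 / 7.4
X = 0.1216


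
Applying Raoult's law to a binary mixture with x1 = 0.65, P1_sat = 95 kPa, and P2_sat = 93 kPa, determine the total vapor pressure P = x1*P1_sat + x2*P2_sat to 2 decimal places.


P = x1*P1_sat + x2*P2_sat
x2 = 1 - x1 = 1 - 0.65 = 0.35
P = 0.65*95 + 0.35*93
P = 61.75 + 32.55
P = 94.30 kPa


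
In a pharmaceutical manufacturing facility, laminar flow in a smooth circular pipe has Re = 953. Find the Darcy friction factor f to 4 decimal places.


f = 64 / Re
f = 64 / 953
f = 0.0672


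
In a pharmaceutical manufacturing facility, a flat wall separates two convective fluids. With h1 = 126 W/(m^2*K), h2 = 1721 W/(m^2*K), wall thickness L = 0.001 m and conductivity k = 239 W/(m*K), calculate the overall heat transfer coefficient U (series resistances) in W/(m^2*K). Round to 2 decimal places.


1/U = 1/h1 + L/k + 1/h2
1/U = 1/126 + 0.001/239 + 1/1721
1/U = 0.0079365079 + 4.1841e-06 + 0.0005810575
1/U = 0.0085217495
U = 117.35 W/(m^2*K)


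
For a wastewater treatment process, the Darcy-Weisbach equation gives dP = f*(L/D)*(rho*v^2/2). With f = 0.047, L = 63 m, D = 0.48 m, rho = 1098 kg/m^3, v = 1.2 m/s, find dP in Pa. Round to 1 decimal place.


dP = f * (L/D) * (rho*v^2/2)
dP = 0.047 * (63/0.48) * (1098*1.2^2/2)
L/D = 131.25
rho*v^2/2 = 1098*1.44/2 = 790.56
dP = 0.047 * 131.25 * 790.56
dP = 4876.8 Pa


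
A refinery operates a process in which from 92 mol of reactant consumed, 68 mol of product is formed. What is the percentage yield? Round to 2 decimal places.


Yield = (moles product / moles consumed) * 100%
Yield = (68 / 92) * 100
Yield = 0.7391 * 100
Yield = 73.91%


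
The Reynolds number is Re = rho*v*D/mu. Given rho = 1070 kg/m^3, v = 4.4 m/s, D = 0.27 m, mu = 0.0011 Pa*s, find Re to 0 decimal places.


Re = rho * v * D / mu
Re = 1070 * 4.4 * 0.27 / 0.0011
Re = 1271.16 / 0.0011
Re = 1155600


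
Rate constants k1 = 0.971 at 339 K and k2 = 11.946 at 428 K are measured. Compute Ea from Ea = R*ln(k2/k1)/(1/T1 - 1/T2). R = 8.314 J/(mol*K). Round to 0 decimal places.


Ea = R * ln(k2/k1) / (1/T1 - 1/T2)
ln(k2/k1) = ln(11.946/0.971) = 2.5098253
1/T1 - 1/T2 = 1/339 - 1/428 = 0.000613403909
Ea = 8.314 * 2.5098253 / 0.000613403909
Ea = 34018 J/mol


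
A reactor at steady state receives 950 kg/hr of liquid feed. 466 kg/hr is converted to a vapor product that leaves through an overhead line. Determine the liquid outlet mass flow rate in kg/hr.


Steady-state mass balance on the main outlet: F_out = F_in - F_removed
F_out = 950 - 466
F_out = 484 kg/hr


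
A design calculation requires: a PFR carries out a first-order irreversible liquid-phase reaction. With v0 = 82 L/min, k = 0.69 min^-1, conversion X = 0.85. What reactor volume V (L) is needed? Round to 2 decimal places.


V = (v0/k) * ln(1/(1-X))
V = (82/0.69) * ln(1/(1-0.85))
V = 118.84058 * ln(6.666667)
V = 118.84058 * 1.89712
V = 225.45 L


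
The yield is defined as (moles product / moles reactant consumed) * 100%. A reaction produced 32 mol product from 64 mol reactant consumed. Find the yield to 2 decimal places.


Yield = (moles product / moles consumed) * 100%
Yield = (32 / 64) * 100
Yield = 0.5 * 100
Yield = 50.00%


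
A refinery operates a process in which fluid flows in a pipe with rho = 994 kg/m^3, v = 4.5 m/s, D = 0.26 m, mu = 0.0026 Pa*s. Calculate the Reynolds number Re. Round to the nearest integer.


Re = rho * v * D / mu
Re = 994 * 4.5 * 0.26 / 0.0026
Re = 1162.98 / 0.0026
Re = 447300


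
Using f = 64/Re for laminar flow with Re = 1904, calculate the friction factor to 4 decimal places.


f = 64 / Re
f = 64 / 1904
f = 0.0336


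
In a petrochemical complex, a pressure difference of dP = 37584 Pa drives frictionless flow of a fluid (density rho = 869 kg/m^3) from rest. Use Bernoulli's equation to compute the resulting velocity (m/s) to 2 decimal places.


v = sqrt(2*dP/rho)
v = sqrt(2*37584/869)
v = sqrt(86.499425)
v = 9.30 m/s


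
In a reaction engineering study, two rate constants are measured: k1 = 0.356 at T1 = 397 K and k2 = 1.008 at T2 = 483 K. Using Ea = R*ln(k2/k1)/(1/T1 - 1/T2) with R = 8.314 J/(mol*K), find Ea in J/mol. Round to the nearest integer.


Ea = R * ln(k2/k1) / (1/T1 - 1/T2)
ln(k2/k1) = ln(1.008/0.356) = 1.0407927
1/T1 - 1/T2 = 1/397 - 1/483 = 0.000448498313
Ea = 8.314 * 1.0407927 / 0.000448498313
Ea = 19294 J/mol


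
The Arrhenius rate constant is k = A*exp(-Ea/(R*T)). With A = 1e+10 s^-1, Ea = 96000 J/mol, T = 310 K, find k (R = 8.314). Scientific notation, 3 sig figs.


k = A * exp(-Ea/(R*T))
k = 1e+10 * exp(-96000 / (8.314 * 310))
k = 1e+10 * exp(-37.247705)
k = 6.66e-07


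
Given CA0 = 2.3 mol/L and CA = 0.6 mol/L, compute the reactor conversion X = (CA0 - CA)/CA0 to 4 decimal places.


X = (CA0 - CA) / CA0
X = (2.3 - 0.6) / 2.3
X = 1.7 / 2.3
X = 0.7391


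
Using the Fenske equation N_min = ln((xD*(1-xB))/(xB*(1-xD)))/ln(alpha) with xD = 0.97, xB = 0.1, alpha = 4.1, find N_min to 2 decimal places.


N_min = ln((xD*(1-xB))/(xB*(1-xD))) / ln(alpha)
Numerator inside ln: 0.873 / 0.003 = 291.0
ln(291.0) = 5.673323
ln(alpha) = ln(4.1) = 1.410987
N_min = 5.673323 / 1.410987 = 4.02


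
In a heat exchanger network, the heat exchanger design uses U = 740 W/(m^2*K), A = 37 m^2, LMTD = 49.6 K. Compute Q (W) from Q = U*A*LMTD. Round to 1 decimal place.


Q = U * A * LMTD
Q = 740 * 37 * 49.6
Q = 1358048.0 W


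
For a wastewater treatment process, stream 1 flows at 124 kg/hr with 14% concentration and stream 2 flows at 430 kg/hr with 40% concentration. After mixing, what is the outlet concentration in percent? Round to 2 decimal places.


Mass balance on solute: F1*x1 + F2*x2 = F3*x3
F3 = F1 + F2 = 124 + 430 = 554 kg/hr
x3 = (F1*x1 + F2*x2)/F3
x3 = (124*0.14 + 430*0.4) / 554
x3 = 34.18%


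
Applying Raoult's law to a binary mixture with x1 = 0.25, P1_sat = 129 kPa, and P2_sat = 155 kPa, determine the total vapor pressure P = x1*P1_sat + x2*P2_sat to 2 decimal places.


P = x1*P1_sat + x2*P2_sat
x2 = 1 - x1 = 1 - 0.25 = 0.75
P = 0.25*129 + 0.75*155
P = 32.25 + 116.25
P = 148.50 kPa


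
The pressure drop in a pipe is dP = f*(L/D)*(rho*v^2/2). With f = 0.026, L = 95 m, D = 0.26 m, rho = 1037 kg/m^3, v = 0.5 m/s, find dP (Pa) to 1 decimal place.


dP = f * (L/D) * (rho*v^2/2)
dP = 0.026 * (95/0.26) * (1037*0.5^2/2)
L/D = 365.38461538
rho*v^2/2 = 1037*0.25/2 = 129.625
dP = 0.026 * 365.38461538 * 129.625
dP = 1231.4 Pa


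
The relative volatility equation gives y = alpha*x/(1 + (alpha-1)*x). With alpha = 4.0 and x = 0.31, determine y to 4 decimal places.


y = alpha*x / (1 + (alpha-1)*x)
y = 4.0*0.31 / (1 + (4.0-1)*0.31)
y = 1.24 / (1 + 0.93)
y = 1.24 / 1.93
y = 0.6425


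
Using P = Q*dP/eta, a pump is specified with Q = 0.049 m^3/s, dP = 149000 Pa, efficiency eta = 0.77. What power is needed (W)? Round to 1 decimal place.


P = Q * dP / eta
P = 0.049 * 149000 / 0.77
P = 7301.0 / 0.77
P = 9481.8 W


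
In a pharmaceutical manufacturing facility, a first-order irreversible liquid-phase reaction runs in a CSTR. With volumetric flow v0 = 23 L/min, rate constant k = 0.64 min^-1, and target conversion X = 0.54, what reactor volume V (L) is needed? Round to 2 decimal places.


V = v0 * X / (k * (1 - X))
V = 23 * 0.54 / (0.64 * (1 - 0.54))
V = 12.42 / (0.64 * 0.46)
V = 12.42 / 0.2944
V = 42.19 L


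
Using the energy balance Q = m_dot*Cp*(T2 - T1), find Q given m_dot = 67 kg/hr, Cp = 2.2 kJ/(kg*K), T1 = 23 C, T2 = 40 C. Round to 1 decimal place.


Q = m_dot * Cp * (T2 - T1)
Q = 67 * 2.2 * (40 - 23)
Q = 67 * 2.2 * 17
Q = 2505.8 kJ/hr


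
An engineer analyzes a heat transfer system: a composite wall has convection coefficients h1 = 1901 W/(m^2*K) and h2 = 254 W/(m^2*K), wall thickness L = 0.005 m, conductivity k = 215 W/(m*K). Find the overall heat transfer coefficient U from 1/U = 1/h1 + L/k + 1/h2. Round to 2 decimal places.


1/U = 1/h1 + L/k + 1/h2
1/U = 1/1901 + 0.005/215 + 1/254
1/U = 0.0005260389 + 2.32558e-05 + 0.0039370079
1/U = 0.0044863026
U = 222.90 W/(m^2*K)


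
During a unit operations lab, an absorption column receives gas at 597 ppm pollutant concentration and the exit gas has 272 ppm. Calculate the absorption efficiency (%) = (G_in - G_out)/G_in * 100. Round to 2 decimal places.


Efficiency = (G_in - G_out) / G_in * 100%
Efficiency = (597 - 272) / 597 * 100
Efficiency = 325 / 597 * 100
Efficiency = 54.44%


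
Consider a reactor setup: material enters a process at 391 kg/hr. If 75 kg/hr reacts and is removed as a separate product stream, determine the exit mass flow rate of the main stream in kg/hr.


Steady-state mass balance on the main outlet: F_out = F_in - F_removed
F_out = 391 - 75
F_out = 316 kg/hr


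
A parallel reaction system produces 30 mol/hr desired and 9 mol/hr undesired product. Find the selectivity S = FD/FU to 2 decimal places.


S = desired product rate / undesired product rate
S = 30 / 9
S = 3.33


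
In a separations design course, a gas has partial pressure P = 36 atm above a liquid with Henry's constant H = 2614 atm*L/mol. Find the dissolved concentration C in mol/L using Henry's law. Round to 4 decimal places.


C = P / H
C = 36 / 2614
C = 0.0138 mol/L


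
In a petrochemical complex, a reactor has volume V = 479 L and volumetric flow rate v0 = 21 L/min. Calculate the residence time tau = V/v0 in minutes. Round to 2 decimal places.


tau = V / v0
tau = 479 / 21
tau = 22.81 min


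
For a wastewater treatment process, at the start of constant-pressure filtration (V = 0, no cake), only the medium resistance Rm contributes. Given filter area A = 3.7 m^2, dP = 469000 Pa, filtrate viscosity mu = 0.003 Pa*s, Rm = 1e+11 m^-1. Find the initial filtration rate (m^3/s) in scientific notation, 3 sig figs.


rate = A * dP / (mu * Rm)
rate = 3.7 * 469000 / (0.003 * 1e+11)
rate = 1735300.0 / 3.000e+08
rate = 5.78e-03 m^3/s


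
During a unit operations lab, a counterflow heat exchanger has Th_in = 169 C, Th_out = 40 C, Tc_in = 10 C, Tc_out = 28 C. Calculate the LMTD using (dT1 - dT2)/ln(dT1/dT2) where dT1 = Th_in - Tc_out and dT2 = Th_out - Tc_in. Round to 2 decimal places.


dT1 = Th_in - Tc_out = 169 - 28 = 141
dT2 = Th_out - Tc_in = 40 - 10 = 30
LMTD = (dT1 - dT2) / ln(dT1/dT2)
LMTD = (141 - 30) / ln(141/30)
LMTD = 71.73 K


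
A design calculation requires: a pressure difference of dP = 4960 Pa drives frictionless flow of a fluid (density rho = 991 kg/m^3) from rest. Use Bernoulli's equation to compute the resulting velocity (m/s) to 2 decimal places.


v = sqrt(2*dP/rho)
v = sqrt(2*4960/991)
v = sqrt(10.010091)
v = 3.16 m/s


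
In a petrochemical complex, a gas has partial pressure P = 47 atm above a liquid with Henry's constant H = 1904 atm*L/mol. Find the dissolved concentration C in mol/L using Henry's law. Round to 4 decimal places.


C = P / H
C = 47 / 1904
C = 0.0247 mol/L


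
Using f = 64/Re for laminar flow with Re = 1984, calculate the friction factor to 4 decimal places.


f = 64 / Re
f = 64 / 1984
f = 0.0323


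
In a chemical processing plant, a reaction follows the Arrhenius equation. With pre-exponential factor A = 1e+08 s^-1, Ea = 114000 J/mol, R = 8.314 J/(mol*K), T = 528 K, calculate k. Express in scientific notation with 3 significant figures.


k = A * exp(-Ea/(R*T))
k = 1e+08 * exp(-114000 / (8.314 * 528))
k = 1e+08 * exp(-25.96934)
k = 5.27e-04


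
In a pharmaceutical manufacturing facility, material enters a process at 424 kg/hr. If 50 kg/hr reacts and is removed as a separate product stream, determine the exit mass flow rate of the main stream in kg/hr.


Steady-state mass balance on the main outlet: F_out = F_in - F_removed
F_out = 424 - 50
F_out = 374 kg/hr


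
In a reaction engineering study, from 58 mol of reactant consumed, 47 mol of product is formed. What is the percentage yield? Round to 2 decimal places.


Yield = (moles product / moles consumed) * 100%
Yield = (47 / 58) * 100
Yield = 0.8103 * 100
Yield = 81.03%


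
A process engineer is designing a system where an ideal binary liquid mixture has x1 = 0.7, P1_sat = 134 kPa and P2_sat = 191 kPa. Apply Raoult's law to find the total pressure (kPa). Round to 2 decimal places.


P = x1*P1_sat + x2*P2_sat
x2 = 1 - x1 = 1 - 0.7 = 0.3
P = 0.7*134 + 0.3*191
P = 93.8 + 57.3
P = 151.10 kPa


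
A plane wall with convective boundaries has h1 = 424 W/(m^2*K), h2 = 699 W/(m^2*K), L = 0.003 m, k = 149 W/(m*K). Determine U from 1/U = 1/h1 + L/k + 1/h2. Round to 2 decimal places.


1/U = 1/h1 + L/k + 1/h2
1/U = 1/424 + 0.003/149 + 1/699
1/U = 0.0023584906 + 2.01342e-05 + 0.0014306152
1/U = 0.00380924
U = 262.52 W/(m^2*K)


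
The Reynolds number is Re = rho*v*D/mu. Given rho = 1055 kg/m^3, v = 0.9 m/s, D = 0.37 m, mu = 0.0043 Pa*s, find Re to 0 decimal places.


Re = rho * v * D / mu
Re = 1055 * 0.9 * 0.37 / 0.0043
Re = 351.315 / 0.0043
Re = 81701


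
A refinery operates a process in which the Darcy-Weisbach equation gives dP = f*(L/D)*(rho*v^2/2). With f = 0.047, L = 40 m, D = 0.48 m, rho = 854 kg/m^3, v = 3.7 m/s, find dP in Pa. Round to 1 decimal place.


dP = f * (L/D) * (rho*v^2/2)
dP = 0.047 * (40/0.48) * (854*3.7^2/2)
L/D = 83.33333333
rho*v^2/2 = 854*13.69/2 = 5845.63
dP = 0.047 * 83.33333333 * 5845.63
dP = 22895.4 Pa


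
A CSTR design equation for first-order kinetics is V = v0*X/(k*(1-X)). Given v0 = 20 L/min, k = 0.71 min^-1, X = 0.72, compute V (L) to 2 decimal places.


V = v0 * X / (k * (1 - X))
V = 20 * 0.72 / (0.71 * (1 - 0.72))
V = 14.4 / (0.71 * 0.28)
V = 14.4 / 0.1988
V = 72.43 L


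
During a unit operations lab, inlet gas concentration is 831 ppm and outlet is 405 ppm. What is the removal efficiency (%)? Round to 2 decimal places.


Efficiency = (G_in - G_out) / G_in * 100%
Efficiency = (831 - 405) / 831 * 100
Efficiency = 426 / 831 * 100
Efficiency = 51.26%


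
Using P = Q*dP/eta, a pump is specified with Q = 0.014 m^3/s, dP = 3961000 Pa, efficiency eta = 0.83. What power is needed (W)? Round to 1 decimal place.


P = Q * dP / eta
P = 0.014 * 3961000 / 0.83
P = 55454.0 / 0.83
P = 66812.0 W


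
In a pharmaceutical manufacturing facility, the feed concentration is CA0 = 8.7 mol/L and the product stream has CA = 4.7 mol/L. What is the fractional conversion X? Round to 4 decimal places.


X = (CA0 - CA) / CA0
X = (8.7 - 4.7) / 8.7
X = 4.0 / 8.7
X = 0.4598


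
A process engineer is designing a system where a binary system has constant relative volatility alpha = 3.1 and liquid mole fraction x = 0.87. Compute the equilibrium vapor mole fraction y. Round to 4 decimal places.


y = alpha*x / (1 + (alpha-1)*x)
y = 3.1*0.87 / (1 + (3.1-1)*0.87)
y = 2.697 / (1 + 1.827)
y = 2.697 / 2.827
y = 0.9540


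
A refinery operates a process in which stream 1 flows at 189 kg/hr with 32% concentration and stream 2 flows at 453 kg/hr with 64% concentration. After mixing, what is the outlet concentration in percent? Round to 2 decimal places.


Mass balance on solute: F1*x1 + F2*x2 = F3*x3
F3 = F1 + F2 = 189 + 453 = 642 kg/hr
x3 = (F1*x1 + F2*x2)/F3
x3 = (189*0.32 + 453*0.64) / 642
x3 = 54.58%


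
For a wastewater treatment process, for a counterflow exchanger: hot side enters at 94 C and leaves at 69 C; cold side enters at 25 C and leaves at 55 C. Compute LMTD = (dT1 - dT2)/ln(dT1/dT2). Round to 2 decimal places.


dT1 = Th_in - Tc_out = 94 - 55 = 39
dT2 = Th_out - Tc_in = 69 - 25 = 44
LMTD = (dT1 - dT2) / ln(dT1/dT2)
LMTD = (39 - 44) / ln(39/44)
LMTD = 41.45 K


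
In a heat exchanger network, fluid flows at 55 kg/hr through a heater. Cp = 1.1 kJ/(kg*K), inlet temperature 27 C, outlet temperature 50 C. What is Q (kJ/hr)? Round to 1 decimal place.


Q = m_dot * Cp * (T2 - T1)
Q = 55 * 1.1 * (50 - 27)
Q = 55 * 1.1 * 23
Q = 1391.5 kJ/hr


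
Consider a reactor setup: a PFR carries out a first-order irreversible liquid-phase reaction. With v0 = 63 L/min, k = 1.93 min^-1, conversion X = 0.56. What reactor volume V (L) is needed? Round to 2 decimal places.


V = (v0/k) * ln(1/(1-X))
V = (63/1.93) * ln(1/(1-0.56))
V = 32.642487 * ln(2.272727)
V = 32.642487 * 0.82098
V = 26.80 L


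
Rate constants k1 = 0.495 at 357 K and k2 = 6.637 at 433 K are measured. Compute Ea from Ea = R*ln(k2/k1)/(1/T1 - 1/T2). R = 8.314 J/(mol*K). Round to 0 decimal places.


Ea = R * ln(k2/k1) / (1/T1 - 1/T2)
ln(k2/k1) = ln(6.637/0.495) = 2.5958576
1/T1 - 1/T2 = 1/357 - 1/433 = 0.000491651626
Ea = 8.314 * 2.5958576 / 0.000491651626
Ea = 43897 J/mol


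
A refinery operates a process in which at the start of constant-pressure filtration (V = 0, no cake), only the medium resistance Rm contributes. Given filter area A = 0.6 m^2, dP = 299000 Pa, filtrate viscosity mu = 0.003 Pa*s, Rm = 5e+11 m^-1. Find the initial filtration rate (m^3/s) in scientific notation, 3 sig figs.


rate = A * dP / (mu * Rm)
rate = 0.6 * 299000 / (0.003 * 5e+11)
rate = 179400.0 / 1.500e+09
rate = 1.20e-04 m^3/s


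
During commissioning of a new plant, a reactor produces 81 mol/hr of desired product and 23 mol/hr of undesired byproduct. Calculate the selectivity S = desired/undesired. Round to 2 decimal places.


S = desired product rate / undesired product rate
S = 81 / 23
S = 3.52


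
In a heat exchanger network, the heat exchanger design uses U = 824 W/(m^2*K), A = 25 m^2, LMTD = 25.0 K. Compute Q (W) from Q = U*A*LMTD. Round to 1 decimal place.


Q = U * A * LMTD
Q = 824 * 25 * 25.0
Q = 515000.0 W


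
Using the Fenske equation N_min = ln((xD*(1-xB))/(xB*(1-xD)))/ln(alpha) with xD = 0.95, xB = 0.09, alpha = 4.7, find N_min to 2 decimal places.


N_min = ln((xD*(1-xB))/(xB*(1-xD))) / ln(alpha)
Numerator inside ln: 0.8645 / 0.0045 = 192.111111
ln(192.111111) = 5.258074
ln(alpha) = ln(4.7) = 1.547563
N_min = 5.258074 / 1.547563 = 3.40


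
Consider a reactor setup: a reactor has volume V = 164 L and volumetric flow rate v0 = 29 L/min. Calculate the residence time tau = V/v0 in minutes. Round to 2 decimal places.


tau = V / v0
tau = 164 / 29
tau = 5.66 min


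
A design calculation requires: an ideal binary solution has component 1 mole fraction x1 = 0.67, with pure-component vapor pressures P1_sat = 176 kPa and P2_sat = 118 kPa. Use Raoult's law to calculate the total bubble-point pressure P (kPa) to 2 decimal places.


P = x1*P1_sat + x2*P2_sat
x2 = 1 - x1 = 1 - 0.67 = 0.33
P = 0.67*176 + 0.33*118
P = 117.92 + 38.94
P = 156.86 kPa


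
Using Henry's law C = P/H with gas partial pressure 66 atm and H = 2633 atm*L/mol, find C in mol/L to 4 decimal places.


C = P / H
C = 66 / 2633
C = 0.0251 mol/L


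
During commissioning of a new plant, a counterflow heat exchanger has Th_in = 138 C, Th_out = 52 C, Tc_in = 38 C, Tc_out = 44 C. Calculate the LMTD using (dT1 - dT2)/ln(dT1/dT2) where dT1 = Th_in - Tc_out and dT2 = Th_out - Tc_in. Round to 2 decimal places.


dT1 = Th_in - Tc_out = 138 - 44 = 94
dT2 = Th_out - Tc_in = 52 - 38 = 14
LMTD = (dT1 - dT2) / ln(dT1/dT2)
LMTD = (94 - 14) / ln(94/14)
LMTD = 42.01 K


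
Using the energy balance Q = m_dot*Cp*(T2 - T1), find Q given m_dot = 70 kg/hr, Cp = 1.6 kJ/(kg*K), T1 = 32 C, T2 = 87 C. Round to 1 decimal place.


Q = m_dot * Cp * (T2 - T1)
Q = 70 * 1.6 * (87 - 32)
Q = 70 * 1.6 * 55
Q = 6160.0 kJ/hr


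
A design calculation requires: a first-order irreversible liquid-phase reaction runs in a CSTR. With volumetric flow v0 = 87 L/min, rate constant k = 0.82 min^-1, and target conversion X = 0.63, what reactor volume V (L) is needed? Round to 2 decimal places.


V = v0 * X / (k * (1 - X))
V = 87 * 0.63 / (0.82 * (1 - 0.63))
V = 54.81 / (0.82 * 0.37)
V = 54.81 / 0.3034
V = 180.65 L


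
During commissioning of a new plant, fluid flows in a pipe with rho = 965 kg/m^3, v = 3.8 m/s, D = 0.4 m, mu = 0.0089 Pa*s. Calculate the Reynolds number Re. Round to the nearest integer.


Re = rho * v * D / mu
Re = 965 * 3.8 * 0.4 / 0.0089
Re = 1466.8 / 0.0089
Re = 164809


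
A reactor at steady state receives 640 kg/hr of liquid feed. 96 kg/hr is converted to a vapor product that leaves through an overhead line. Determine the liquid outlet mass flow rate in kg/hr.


Steady-state mass balance on the main outlet: F_out = F_in - F_removed
F_out = 640 - 96
F_out = 544 kg/hr


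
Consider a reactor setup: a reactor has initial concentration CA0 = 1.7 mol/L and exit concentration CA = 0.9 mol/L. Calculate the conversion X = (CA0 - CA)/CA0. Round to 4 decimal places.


X = (CA0 - CA) / CA0
X = (1.7 - 0.9) / 1.7
X = 0.8 / 1.7
X = 0.4706


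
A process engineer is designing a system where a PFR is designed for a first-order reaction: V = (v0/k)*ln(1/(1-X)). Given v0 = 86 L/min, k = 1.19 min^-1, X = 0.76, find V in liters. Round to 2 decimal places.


V = (v0/k) * ln(1/(1-X))
V = (86/1.19) * ln(1/(1-0.76))
V = 72.268908 * ln(4.166667)
V = 72.268908 * 1.427116
V = 103.14 L


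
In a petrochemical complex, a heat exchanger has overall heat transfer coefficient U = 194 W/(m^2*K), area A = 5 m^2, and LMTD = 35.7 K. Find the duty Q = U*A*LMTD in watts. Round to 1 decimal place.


Q = U * A * LMTD
Q = 194 * 5 * 35.7
Q = 34629.0 W


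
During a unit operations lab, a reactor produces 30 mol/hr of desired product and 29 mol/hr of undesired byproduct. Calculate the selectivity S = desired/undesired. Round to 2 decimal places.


S = desired product rate / undesired product rate
S = 30 / 29
S = 1.03


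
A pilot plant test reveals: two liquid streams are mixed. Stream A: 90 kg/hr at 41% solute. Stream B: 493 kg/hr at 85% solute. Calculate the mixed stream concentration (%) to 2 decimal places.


Mass balance on solute: F1*x1 + F2*x2 = F3*x3
F3 = F1 + F2 = 90 + 493 = 583 kg/hr
x3 = (F1*x1 + F2*x2)/F3
x3 = (90*0.41 + 493*0.85) / 583
x3 = 78.21%


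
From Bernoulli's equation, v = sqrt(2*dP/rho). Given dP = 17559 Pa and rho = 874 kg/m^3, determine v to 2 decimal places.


v = sqrt(2*dP/rho)
v = sqrt(2*17559/874)
v = sqrt(40.180778)
v = 6.34 m/s


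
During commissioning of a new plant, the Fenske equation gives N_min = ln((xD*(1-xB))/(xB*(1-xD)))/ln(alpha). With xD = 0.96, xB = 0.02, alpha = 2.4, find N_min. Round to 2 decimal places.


N_min = ln((xD*(1-xB))/(xB*(1-xD))) / ln(alpha)
Numerator inside ln: 0.9408 / 0.0008 = 1176.0
ln(1176.0) = 7.069874
ln(alpha) = ln(2.4) = 0.875469
N_min = 7.069874 / 0.875469 = 8.08


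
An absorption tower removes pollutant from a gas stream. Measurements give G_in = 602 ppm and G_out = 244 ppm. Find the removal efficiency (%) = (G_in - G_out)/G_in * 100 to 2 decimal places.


Efficiency = (G_in - G_out) / G_in * 100%
Efficiency = (602 - 244) / 602 * 100
Efficiency = 358 / 602 * 100
Efficiency = 59.47%


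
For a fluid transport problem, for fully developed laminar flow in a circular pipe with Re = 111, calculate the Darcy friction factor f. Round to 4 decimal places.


f = 64 / Re
f = 64 / 111
f = 0.5766


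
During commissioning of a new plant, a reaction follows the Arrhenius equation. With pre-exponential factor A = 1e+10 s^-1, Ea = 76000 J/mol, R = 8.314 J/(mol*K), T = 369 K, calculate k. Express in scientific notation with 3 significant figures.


k = A * exp(-Ea/(R*T))
k = 1e+10 * exp(-76000 / (8.314 * 369))
k = 1e+10 * exp(-24.77292)
k = 1.74e-01


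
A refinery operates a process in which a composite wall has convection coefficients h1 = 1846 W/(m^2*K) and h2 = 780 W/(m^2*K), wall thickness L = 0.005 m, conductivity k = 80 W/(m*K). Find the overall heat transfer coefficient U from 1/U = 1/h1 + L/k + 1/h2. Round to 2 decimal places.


1/U = 1/h1 + L/k + 1/h2
1/U = 1/1846 + 0.005/80 + 1/780
1/U = 0.0005417118 + 6.25e-05 + 0.0012820513
1/U = 0.0018862631
U = 530.15 W/(m^2*K)


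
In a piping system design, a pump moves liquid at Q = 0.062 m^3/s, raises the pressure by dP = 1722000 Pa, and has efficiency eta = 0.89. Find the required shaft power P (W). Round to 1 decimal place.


P = Q * dP / eta
P = 0.062 * 1722000 / 0.89
P = 106764.0 / 0.89
P = 119959.6 W


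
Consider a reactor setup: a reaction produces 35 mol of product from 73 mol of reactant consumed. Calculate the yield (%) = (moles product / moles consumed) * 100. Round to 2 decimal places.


Yield = (moles product / moles consumed) * 100%
Yield = (35 / 73) * 100
Yield = 0.4795 * 100
Yield = 47.95%


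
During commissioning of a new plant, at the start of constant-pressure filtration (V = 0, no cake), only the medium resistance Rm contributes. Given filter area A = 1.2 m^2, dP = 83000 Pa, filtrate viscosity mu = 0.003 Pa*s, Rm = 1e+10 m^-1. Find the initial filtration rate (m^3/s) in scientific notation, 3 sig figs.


rate = A * dP / (mu * Rm)
rate = 1.2 * 83000 / (0.003 * 1e+10)
rate = 99600.0 / 3.000e+07
rate = 3.32e-03 m^3/s


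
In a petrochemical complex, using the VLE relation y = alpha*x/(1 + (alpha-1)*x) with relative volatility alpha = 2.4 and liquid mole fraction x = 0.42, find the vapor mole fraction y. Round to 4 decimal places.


y = alpha*x / (1 + (alpha-1)*x)
y = 2.4*0.42 / (1 + (2.4-1)*0.42)
y = 1.008 / (1 + 0.588)
y = 1.008 / 1.588
y = 0.6348


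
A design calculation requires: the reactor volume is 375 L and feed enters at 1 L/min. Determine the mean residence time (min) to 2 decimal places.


tau = V / v0
tau = 375 / 1
tau = 375.00 min


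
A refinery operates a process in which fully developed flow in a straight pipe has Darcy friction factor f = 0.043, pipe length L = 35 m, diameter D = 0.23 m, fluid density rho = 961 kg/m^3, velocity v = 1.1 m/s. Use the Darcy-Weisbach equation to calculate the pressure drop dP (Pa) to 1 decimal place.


dP = f * (L/D) * (rho*v^2/2)
dP = 0.043 * (35/0.23) * (961*1.1^2/2)
L/D = 152.17391304
rho*v^2/2 = 961*1.21/2 = 581.405
dP = 0.043 * 152.17391304 * 581.405
dP = 3804.4 Pa


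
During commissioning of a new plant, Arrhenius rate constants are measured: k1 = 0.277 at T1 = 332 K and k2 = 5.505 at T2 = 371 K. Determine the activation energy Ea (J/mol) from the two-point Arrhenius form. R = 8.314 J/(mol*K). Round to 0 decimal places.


Ea = R * ln(k2/k1) / (1/T1 - 1/T2)
ln(k2/k1) = ln(5.505/0.277) = 2.9893945
1/T1 - 1/T2 = 1/332 - 1/371 = 0.000316630403
Ea = 8.314 * 2.9893945 / 0.000316630403
Ea = 78495 J/mol


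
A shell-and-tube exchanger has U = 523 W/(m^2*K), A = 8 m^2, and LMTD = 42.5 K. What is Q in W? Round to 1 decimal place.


Q = U * A * LMTD
Q = 523 * 8 * 42.5
Q = 177820.0 W


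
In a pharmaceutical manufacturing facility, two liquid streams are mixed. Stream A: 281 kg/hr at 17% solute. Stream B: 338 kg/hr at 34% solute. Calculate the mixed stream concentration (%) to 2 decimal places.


Mass balance on solute: F1*x1 + F2*x2 = F3*x3
F3 = F1 + F2 = 281 + 338 = 619 kg/hr
x3 = (F1*x1 + F2*x2)/F3
x3 = (281*0.17 + 338*0.34) / 619
x3 = 26.28%


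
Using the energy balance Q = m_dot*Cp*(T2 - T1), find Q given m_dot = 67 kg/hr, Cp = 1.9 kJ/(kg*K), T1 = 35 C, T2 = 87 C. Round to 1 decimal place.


Q = m_dot * Cp * (T2 - T1)
Q = 67 * 1.9 * (87 - 35)
Q = 67 * 1.9 * 52
Q = 6619.6 kJ/hr


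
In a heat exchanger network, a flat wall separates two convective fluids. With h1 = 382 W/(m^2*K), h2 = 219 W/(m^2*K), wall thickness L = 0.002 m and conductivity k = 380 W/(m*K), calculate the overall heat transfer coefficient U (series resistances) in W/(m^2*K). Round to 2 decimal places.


1/U = 1/h1 + L/k + 1/h2
1/U = 1/382 + 0.002/380 + 1/219
1/U = 0.002617801 + 5.2632e-06 + 0.00456621
1/U = 0.0071892742
U = 139.10 W/(m^2*K)


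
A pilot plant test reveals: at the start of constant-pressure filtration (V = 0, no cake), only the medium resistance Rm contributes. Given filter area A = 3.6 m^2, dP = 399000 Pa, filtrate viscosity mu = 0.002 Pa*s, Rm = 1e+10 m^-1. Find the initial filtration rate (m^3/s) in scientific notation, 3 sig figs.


rate = A * dP / (mu * Rm)
rate = 3.6 * 399000 / (0.002 * 1e+10)
rate = 1436400.0 / 2.000e+07
rate = 7.18e-02 m^3/s


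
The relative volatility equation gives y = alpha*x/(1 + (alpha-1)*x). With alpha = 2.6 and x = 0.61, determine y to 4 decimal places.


y = alpha*x / (1 + (alpha-1)*x)
y = 2.6*0.61 / (1 + (2.6-1)*0.61)
y = 1.586 / (1 + 0.976)
y = 1.586 / 1.976
y = 0.8026


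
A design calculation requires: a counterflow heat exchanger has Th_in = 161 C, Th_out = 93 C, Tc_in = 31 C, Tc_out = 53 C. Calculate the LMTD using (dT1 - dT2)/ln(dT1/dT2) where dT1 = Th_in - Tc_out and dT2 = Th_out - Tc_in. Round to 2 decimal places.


dT1 = Th_in - Tc_out = 161 - 53 = 108
dT2 = Th_out - Tc_in = 93 - 31 = 62
LMTD = (dT1 - dT2) / ln(dT1/dT2)
LMTD = (108 - 62) / ln(108/62)
LMTD = 82.88 K


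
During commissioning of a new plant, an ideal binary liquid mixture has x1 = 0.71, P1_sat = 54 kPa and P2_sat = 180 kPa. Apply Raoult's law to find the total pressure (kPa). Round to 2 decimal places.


P = x1*P1_sat + x2*P2_sat
x2 = 1 - x1 = 1 - 0.71 = 0.29
P = 0.71*54 + 0.29*180
P = 38.34 + 52.2
P = 90.54 kPa


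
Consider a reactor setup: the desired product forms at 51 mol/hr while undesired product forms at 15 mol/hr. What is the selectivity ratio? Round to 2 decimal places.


S = desired product rate / undesired product rate
S = 51 / 15
S = 3.40


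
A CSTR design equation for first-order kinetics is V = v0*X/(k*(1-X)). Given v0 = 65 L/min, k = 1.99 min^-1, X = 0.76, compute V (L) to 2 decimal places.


V = v0 * X / (k * (1 - X))
V = 65 * 0.76 / (1.99 * (1 - 0.76))
V = 49.4 / (1.99 * 0.24)
V = 49.4 / 0.4776
V = 103.43 L


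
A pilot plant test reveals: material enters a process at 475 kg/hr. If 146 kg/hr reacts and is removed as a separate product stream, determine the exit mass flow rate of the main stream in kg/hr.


Steady-state mass balance on the main outlet: F_out = F_in - F_removed
F_out = 475 - 146
F_out = 329 kg/hr


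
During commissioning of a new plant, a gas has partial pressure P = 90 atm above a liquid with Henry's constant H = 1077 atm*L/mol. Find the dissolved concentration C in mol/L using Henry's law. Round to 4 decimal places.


C = P / H
C = 90 / 1077
C = 0.0836 mol/L


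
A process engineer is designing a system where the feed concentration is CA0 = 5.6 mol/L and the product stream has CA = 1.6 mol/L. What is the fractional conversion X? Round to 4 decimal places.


X = (CA0 - CA) / CA0
X = (5.6 - 1.6) / 5.6
X = 4.0 / 5.6
X = 0.7143


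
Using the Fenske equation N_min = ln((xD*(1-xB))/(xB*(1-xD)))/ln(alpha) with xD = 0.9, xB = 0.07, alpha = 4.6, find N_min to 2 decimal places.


N_min = ln((xD*(1-xB))/(xB*(1-xD))) / ln(alpha)
Numerator inside ln: 0.837 / 0.007 = 119.571429
ln(119.571429) = 4.783914
ln(alpha) = ln(4.6) = 1.526056
N_min = 4.783914 / 1.526056 = 3.13


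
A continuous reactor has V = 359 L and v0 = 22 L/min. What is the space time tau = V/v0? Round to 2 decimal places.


tau = V / v0
tau = 359 / 22
tau = 16.32 min


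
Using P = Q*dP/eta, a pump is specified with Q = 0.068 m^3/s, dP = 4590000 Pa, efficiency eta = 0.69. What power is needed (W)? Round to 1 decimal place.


P = Q * dP / eta
P = 0.068 * 4590000 / 0.69
P = 312120.0 / 0.69
P = 452347.8 W


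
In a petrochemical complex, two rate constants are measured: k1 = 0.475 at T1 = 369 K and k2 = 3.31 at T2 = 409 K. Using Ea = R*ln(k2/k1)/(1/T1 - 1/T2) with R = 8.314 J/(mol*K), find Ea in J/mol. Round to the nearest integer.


Ea = R * ln(k2/k1) / (1/T1 - 1/T2)
ln(k2/k1) = ln(3.31/0.475) = 1.9413887
1/T1 - 1/T2 = 1/369 - 1/409 = 0.000265039325
Ea = 8.314 * 1.9413887 / 0.000265039325
Ea = 60899 J/mol


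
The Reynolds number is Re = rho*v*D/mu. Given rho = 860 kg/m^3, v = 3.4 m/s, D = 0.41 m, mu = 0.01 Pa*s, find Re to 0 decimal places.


Re = rho * v * D / mu
Re = 860 * 3.4 * 0.41 / 0.01
Re = 1198.84 / 0.01
Re = 119884


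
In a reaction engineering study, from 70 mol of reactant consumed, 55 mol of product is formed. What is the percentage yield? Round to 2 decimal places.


Yield = (moles product / moles consumed) * 100%
Yield = (55 / 70) * 100
Yield = 0.7857 * 100
Yield = 78.57%


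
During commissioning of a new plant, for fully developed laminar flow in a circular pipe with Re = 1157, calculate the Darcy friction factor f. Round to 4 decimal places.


f = 64 / Re
f = 64 / 1157
f = 0.0553


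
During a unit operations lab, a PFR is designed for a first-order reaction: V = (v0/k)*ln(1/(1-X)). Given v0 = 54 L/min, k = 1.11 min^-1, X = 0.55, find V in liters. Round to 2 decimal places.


V = (v0/k) * ln(1/(1-X))
V = (54/1.11) * ln(1/(1-0.55))
V = 48.648649 * ln(2.222222)
V = 48.648649 * 0.798508
V = 38.85 L


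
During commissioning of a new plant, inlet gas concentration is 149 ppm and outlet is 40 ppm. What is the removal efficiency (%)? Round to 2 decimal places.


Efficiency = (G_in - G_out) / G_in * 100%
Efficiency = (149 - 40) / 149 * 100
Efficiency = 109 / 149 * 100
Efficiency = 73.15%


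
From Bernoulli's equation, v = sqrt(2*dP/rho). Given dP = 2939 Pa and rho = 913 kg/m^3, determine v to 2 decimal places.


v = sqrt(2*dP/rho)
v = sqrt(2*2939/913)
v = sqrt(6.438116)
v = 2.54 m/s


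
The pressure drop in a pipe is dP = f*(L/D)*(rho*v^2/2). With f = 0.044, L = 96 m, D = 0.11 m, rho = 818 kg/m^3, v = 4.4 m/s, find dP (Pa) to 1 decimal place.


dP = f * (L/D) * (rho*v^2/2)
dP = 0.044 * (96/0.11) * (818*4.4^2/2)
L/D = 872.72727273
rho*v^2/2 = 818*19.36/2 = 7918.24
dP = 0.044 * 872.72727273 * 7918.24
dP = 304060.4 Pa


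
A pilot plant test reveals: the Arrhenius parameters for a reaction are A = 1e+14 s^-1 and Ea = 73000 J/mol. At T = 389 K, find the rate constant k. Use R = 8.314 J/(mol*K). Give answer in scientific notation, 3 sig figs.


k = A * exp(-Ea/(R*T))
k = 1e+14 * exp(-73000 / (8.314 * 389))
k = 1e+14 * exp(-22.571646)
k = 1.57e+04


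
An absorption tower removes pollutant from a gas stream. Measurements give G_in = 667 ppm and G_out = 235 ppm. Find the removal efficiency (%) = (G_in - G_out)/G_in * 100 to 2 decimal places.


Efficiency = (G_in - G_out) / G_in * 100%
Efficiency = (667 - 235) / 667 * 100
Efficiency = 432 / 667 * 100
Efficiency = 64.77%


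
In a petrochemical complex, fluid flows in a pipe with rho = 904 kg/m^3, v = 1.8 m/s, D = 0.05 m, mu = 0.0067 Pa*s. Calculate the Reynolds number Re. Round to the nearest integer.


Re = rho * v * D / mu
Re = 904 * 1.8 * 0.05 / 0.0067
Re = 81.36 / 0.0067
Re = 12143


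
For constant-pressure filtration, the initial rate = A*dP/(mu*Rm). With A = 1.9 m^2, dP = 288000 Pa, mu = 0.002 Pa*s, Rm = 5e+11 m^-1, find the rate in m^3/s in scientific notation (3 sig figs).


rate = A * dP / (mu * Rm)
rate = 1.9 * 288000 / (0.002 * 5e+11)
rate = 547200.0 / 1.000e+09
rate = 5.47e-04 m^3/s


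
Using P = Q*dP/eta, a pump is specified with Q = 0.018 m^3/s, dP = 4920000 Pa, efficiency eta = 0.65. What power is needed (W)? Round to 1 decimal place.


P = Q * dP / eta
P = 0.018 * 4920000 / 0.65
P = 88560.0 / 0.65
P = 136246.2 W


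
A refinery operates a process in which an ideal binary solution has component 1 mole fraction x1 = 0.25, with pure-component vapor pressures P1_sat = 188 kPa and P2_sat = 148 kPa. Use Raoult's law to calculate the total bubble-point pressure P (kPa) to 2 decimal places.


P = x1*P1_sat + x2*P2_sat
x2 = 1 - x1 = 1 - 0.25 = 0.75
P = 0.25*188 + 0.75*148
P = 47.0 + 111.0
P = 158.00 kPa


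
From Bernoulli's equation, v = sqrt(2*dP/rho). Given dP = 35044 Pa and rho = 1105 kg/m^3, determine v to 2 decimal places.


v = sqrt(2*dP/rho)
v = sqrt(2*35044/1105)
v = sqrt(63.428054)
v = 7.96 m/s


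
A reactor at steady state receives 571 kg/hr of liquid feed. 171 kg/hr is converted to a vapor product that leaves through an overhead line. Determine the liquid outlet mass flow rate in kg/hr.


Steady-state mass balance on the main outlet: F_out = F_in - F_removed
F_out = 571 - 171
F_out = 400 kg/hr


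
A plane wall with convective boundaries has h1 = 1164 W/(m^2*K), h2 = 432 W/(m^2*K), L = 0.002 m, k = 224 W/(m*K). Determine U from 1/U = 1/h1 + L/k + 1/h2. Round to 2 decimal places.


1/U = 1/h1 + L/k + 1/h2
1/U = 1/1164 + 0.002/224 + 1/432
1/U = 0.0008591065 + 8.9286e-06 + 0.0023148148
1/U = 0.0031828499
U = 314.18 W/(m^2*K)
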